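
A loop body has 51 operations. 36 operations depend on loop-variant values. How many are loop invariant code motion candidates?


Invariant candidates = total - loop-dependent
= 51 - 36 = 15

15


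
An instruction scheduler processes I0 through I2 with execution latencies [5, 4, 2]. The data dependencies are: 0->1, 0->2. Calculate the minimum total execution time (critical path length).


Compute longest path through dependency graph: dist(Ik) = max over predecessors of dist + latency(Ik).
dist(I0) = latency 5 = 5
dist(I1) = dist(I0) + 4 = 5 + 4 = 9
dist(I2) = dist(I0) + 2 = 5 + 2 = 7
Critical path = max dist = 9

9


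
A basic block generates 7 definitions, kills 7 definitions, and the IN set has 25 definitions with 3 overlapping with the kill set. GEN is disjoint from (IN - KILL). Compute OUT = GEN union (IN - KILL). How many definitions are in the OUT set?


IN - KILL: 25 - 3 = 22 surviving definitions
OUT = GEN + surviving = 7 + 22 = 29

29


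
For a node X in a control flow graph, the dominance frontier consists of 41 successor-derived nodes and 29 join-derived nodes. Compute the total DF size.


DF(X) = direct successor contributions + join point contributions
= 41 + 29 = 70

70


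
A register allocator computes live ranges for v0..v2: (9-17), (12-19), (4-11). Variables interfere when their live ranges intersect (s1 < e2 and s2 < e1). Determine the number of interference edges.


Check all pairs for overlapping intervals.
Two intervals (s1,e1) and (s2,e2) overlap if s1 < e2 and s2 < e1.
v0 (9-17) vs v1..v2: overlaps v1, v2 -> 2
v1 (12-19) vs v2: overlaps none -> 0
Total overlapping pairs = 2 + 0 = 2

2


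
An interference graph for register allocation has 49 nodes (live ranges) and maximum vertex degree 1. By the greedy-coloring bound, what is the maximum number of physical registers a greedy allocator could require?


Greedy coloring never needs more than (max_degree + 1) colors: when coloring a vertex, at most max_degree neighbors are already colored.
Upper bound = 1 + 1 = 2

2


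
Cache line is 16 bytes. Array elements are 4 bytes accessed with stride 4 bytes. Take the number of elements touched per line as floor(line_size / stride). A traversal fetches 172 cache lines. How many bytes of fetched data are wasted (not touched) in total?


Elements per line = floor(16 / 4) = 4
Bytes used per line = 4 * 4 = 16
Wasted per line = 16 - 16 = 0
Total wasted = 0 * 172 = 0

0


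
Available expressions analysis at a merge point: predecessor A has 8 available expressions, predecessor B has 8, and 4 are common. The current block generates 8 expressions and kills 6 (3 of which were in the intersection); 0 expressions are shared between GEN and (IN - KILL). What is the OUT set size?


IN = intersection of predecessors = 4
IN - KILL = 4 - 3 = 1
|OUT| = |GEN| + |IN - KILL| - |GEN ∩ (IN - KILL)| = 8 + 1 - 0 = 9

9


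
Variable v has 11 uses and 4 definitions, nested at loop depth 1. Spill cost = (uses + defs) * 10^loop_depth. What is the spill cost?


uses + defs = 11 + 4 = 15
10^1 = 10
Spill cost = 15 * 10 = 150

150


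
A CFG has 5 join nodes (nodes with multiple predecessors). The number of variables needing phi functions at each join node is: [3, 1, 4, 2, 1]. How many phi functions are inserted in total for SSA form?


Total phi functions = sum of phi functions at each join node
= 3 + 1 + 4 + 2 + 1 = 11

11


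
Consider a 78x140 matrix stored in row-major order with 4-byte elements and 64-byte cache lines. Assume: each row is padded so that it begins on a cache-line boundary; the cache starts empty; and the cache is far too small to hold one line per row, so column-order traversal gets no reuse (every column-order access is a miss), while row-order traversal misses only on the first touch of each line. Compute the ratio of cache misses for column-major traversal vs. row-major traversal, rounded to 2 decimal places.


Each row occupies 140 * 4 = 560 bytes and starts on a line boundary, so it spans ceil(560 / 64) = 9 cache lines.
Row-major traversal misses (one per line touched): 78 * ceil(140 * 4 / 64) = 702
Column-major traversal misses (no reuse, every access misses): 78 * 140 = 10920
Ratio = 10920 / 702 = 15.56

15.56


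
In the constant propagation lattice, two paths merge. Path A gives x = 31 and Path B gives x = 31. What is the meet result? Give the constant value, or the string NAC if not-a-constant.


Meet operation: if both paths give the same constant, result is that constant; if they differ, result is NAC (not-a-constant).
Path A: 31, Path B: 31 -> equal
Result: constant -> 31

31


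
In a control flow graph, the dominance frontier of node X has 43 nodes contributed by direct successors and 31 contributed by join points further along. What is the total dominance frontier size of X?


DF(X) = direct successor contributions + join point contributions
= 43 + 31 = 74

74


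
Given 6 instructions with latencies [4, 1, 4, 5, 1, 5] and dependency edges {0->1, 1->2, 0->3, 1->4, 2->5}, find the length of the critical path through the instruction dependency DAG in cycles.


Compute longest path through dependency graph: dist(Ik) = max over predecessors of dist + latency(Ik).
dist(I0) = latency 4 = 4
dist(I1) = dist(I0) + 1 = 4 + 1 = 5
dist(I2) = dist(I1) + 4 = 5 + 4 = 9
dist(I3) = dist(I0) + 5 = 4 + 5 = 9
dist(I4) = dist(I1) + 1 = 5 + 1 = 6
dist(I5) = dist(I2) + 5 = 9 + 5 = 14
Critical path = max dist = 14

14


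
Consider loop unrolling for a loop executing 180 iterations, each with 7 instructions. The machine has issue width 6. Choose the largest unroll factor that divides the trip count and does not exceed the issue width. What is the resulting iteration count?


Largest divisor of 180 <= 6 is 6
New iterations = 180 / 6 = 30

30


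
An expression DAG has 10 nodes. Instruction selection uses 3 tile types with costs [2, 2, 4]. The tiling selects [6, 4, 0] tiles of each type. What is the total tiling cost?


Total cost = sum(count_i * cost_i)
= 6*2 + 4*2 + 0*4
= 20

20


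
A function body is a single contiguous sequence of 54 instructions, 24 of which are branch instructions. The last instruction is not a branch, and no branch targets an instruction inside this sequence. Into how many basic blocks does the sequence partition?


With no in-sequence branch targets, the leaders are the first instruction plus the instruction after each branch.
Number of basic blocks = branches + 1
= 24 + 1 = 25

25


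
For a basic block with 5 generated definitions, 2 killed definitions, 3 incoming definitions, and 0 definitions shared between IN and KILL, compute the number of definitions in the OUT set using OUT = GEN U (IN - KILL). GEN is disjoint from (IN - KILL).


IN - KILL: 3 - 0 = 3 surviving definitions
OUT = GEN + surviving = 5 + 3 = 8

8


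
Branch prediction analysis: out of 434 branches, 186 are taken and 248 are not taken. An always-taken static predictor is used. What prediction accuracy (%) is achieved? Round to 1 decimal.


Predictor: always-taken
Correct predictions = 186
Accuracy = 186 / 434 * 100 = 42.9%

42.9


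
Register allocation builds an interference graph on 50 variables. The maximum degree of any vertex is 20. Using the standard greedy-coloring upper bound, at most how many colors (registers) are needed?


Greedy coloring never needs more than (max_degree + 1) colors: when coloring a vertex, at most max_degree neighbors are already colored.
Upper bound = 20 + 1 = 21

21


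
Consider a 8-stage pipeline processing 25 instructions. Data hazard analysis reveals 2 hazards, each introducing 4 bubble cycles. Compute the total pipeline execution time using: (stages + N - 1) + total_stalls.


Base cycles = 8 + 25 - 1 = 32
Total stalls = 2 * 4 = 8
Total = 32 + 8 = 40

40


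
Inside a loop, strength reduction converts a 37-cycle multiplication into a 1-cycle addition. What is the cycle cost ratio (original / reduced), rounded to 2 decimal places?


Ratio = mult_cost / add_cost = 37 / 1 = 37.0

37.0


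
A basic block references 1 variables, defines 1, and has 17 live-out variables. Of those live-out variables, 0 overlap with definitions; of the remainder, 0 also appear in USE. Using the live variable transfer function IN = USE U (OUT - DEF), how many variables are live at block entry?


OUT - DEF: 17 - 0 = 17
|IN| = |USE| + |OUT - DEF| - |USE ∩ (OUT - DEF)| = 1 + 17 - 0 = 18

18


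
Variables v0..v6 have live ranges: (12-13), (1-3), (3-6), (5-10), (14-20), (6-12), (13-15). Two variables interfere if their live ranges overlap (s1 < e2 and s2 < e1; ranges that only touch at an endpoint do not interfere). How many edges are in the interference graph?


Check all pairs for overlapping intervals.
Two intervals (s1,e1) and (s2,e2) overlap if s1 < e2 and s2 < e1.
v0 (12-13) vs v1..v6: overlaps none -> 0
v1 (1-3) vs v2..v6: overlaps none -> 0
v2 (3-6) vs v3..v6: overlaps v3 -> 1
v3 (5-10) vs v4..v6: overlaps v5 -> 1
v4 (14-20) vs v5..v6: overlaps v6 -> 1
v5 (6-12) vs v6: overlaps none -> 0
Total overlapping pairs = 0 + 0 + 1 + 1 + 1 + 0 = 3

3


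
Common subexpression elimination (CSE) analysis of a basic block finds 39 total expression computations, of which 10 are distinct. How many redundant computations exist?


CSE count = total expressions - unique expressions
= 39 - 10 = 29

29


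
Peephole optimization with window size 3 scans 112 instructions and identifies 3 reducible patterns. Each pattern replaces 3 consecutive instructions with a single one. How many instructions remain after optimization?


Each match removes 2 instructions.
Total removed = 3 * 2 = 6
Remaining = 112 - 6 = 106

106


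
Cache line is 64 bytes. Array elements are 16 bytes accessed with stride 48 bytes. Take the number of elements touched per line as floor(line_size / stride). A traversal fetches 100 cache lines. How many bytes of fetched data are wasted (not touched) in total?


Elements per line = floor(64 / 48) = 1
Bytes used per line = 1 * 16 = 16
Wasted per line = 64 - 16 = 48
Total wasted = 48 * 100 = 4800

4800


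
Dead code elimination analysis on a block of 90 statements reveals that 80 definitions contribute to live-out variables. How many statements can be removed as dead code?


Dead code = total statements - live definitions
= 90 - 80 = 10

10


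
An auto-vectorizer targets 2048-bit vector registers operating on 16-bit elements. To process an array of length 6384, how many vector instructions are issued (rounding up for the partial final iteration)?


Width = 2048 / 16 = 128 elements per vector op
Iterations = ceil(6384 / 128) = 50

50


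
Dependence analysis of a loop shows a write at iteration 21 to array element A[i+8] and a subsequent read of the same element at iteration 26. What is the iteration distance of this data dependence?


Distance = read iteration - write iteration
= 26 - 21 = 5

5


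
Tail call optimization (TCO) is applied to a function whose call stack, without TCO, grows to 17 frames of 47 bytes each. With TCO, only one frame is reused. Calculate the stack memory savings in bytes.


Without TCO: 17 * 47 = 799 bytes
With TCO: reuse 1 frame = 47 bytes
Savings = 799 - 47 = 752

752


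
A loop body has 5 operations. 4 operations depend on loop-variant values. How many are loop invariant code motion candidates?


Invariant candidates = total - loop-dependent
= 5 - 4 = 1

1


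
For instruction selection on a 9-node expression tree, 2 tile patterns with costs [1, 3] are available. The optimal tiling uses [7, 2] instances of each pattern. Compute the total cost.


Total cost = sum(count_i * cost_i)
= 7*1 + 2*3
= 13

13


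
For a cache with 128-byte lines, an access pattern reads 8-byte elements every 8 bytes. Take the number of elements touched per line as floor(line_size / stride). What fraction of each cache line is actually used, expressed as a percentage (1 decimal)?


Elements per cache line = floor(128 / 8) = 16
Bytes used = 16 * 8 = 128
Utilization = 128 / 128 * 100 = 100.0%

100.0


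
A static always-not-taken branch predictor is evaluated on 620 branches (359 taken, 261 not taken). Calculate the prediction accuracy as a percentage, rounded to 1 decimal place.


Predictor: always-not-taken
Correct predictions = 261
Accuracy = 261 / 620 * 100 = 42.1%

42.1


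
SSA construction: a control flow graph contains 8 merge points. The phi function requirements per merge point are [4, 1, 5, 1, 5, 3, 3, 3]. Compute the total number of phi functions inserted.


Total phi functions = sum of phi functions at each join node
= 4 + 1 + 5 + 1 + 5 + 3 + 3 + 3 = 25

25


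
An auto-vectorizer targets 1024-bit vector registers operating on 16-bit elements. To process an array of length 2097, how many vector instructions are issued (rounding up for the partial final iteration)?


Width = 1024 / 16 = 64 elements per vector op
Iterations = ceil(2097 / 64) = 33

33


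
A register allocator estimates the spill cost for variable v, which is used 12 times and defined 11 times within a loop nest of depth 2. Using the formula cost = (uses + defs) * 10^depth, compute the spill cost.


uses + defs = 12 + 11 = 23
10^2 = 100
Spill cost = 23 * 100 = 2300

2300


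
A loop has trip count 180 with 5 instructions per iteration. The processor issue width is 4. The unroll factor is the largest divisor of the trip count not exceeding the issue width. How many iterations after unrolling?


Largest divisor of 180 <= 4 is 4
New iterations = 180 / 4 = 45

45


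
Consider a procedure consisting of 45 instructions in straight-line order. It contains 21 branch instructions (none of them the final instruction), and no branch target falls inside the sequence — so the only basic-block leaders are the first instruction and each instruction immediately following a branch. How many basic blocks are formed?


With no in-sequence branch targets, the leaders are the first instruction plus the instruction after each branch.
Number of basic blocks = branches + 1
= 21 + 1 = 22

22


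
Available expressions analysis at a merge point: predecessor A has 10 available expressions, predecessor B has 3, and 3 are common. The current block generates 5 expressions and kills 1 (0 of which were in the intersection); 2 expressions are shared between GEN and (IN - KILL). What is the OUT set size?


IN = intersection of predecessors = 3
IN - KILL = 3 - 0 = 3
|OUT| = |GEN| + |IN - KILL| - |GEN ∩ (IN - KILL)| = 5 + 3 - 2 = 6

6


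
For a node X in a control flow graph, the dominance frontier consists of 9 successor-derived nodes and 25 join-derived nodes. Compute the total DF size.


DF(X) = direct successor contributions + join point contributions
= 9 + 25 = 34

34


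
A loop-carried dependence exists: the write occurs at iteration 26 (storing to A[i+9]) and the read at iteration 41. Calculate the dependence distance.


Distance = read iteration - write iteration
= 41 - 26 = 15

15


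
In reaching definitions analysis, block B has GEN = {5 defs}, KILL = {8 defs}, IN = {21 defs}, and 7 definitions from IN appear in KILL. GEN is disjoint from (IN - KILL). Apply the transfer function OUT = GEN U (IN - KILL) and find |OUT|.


IN - KILL: 21 - 7 = 14 surviving definitions
OUT = GEN + surviving = 5 + 14 = 19

19


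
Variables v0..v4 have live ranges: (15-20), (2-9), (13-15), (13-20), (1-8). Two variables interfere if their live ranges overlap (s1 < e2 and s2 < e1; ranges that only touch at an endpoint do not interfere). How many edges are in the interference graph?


Check all pairs for overlapping intervals.
Two intervals (s1,e1) and (s2,e2) overlap if s1 < e2 and s2 < e1.
v0 (15-20) vs v1..v4: overlaps v3 -> 1
v1 (2-9) vs v2..v4: overlaps v4 -> 1
v2 (13-15) vs v3..v4: overlaps v3 -> 1
v3 (13-20) vs v4: overlaps none -> 0
Total overlapping pairs = 1 + 1 + 1 + 0 = 3

3


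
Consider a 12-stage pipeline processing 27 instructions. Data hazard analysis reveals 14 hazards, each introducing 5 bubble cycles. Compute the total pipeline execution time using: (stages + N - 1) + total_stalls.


Base cycles = 12 + 27 - 1 = 38
Total stalls = 14 * 5 = 70
Total = 38 + 70 = 108

108


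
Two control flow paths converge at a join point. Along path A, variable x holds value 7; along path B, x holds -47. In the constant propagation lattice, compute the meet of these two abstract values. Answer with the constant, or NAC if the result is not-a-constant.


Meet operation: if both paths give the same constant, result is that constant; if they differ, result is NAC (not-a-constant).
Path A: 7, Path B: -47 -> differ
Result: not-a-constant -> NAC

NAC


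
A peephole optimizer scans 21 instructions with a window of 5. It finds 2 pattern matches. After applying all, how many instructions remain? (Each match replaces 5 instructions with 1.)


Each match removes 4 instructions.
Total removed = 2 * 4 = 8
Remaining = 21 - 8 = 13

13


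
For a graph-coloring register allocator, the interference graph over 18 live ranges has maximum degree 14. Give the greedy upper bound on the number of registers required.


Greedy coloring never needs more than (max_degree + 1) colors: when coloring a vertex, at most max_degree neighbors are already colored.
Upper bound = 14 + 1 = 15

15


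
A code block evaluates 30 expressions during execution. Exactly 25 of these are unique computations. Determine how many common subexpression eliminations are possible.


CSE count = total expressions - unique expressions
= 30 - 25 = 5

5


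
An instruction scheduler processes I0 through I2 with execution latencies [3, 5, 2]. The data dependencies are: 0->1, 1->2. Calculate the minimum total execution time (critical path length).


Compute longest path through dependency graph: dist(Ik) = max over predecessors of dist + latency(Ik).
dist(I0) = latency 3 = 3
dist(I1) = dist(I0) + 5 = 3 + 5 = 8
dist(I2) = dist(I1) + 2 = 8 + 2 = 10
Critical path = max dist = 10

10


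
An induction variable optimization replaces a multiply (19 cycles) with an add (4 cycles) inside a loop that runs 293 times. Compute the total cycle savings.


Per-iteration saving = 19 - 4 = 15
Total saved = 293 * 15 = 4395

4395


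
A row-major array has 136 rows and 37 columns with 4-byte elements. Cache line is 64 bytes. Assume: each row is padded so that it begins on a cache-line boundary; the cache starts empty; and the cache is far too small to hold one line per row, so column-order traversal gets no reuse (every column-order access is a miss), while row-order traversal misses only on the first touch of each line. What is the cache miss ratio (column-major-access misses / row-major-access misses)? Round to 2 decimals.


Each row occupies 37 * 4 = 148 bytes and starts on a line boundary, so it spans ceil(148 / 64) = 3 cache lines.
Row-major traversal misses (one per line touched): 136 * ceil(37 * 4 / 64) = 408
Column-major traversal misses (no reuse, every access misses): 136 * 37 = 5032
Ratio = 5032 / 408 = 12.33

12.33


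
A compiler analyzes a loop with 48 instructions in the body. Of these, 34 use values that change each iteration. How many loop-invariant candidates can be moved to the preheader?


Invariant candidates = total - loop-dependent
= 48 - 34 = 14

14


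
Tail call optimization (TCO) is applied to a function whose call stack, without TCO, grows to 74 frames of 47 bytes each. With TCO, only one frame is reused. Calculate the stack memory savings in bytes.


Without TCO: 74 * 47 = 3478 bytes
With TCO: reuse 1 frame = 47 bytes
Savings = 3478 - 47 = 3431

3431


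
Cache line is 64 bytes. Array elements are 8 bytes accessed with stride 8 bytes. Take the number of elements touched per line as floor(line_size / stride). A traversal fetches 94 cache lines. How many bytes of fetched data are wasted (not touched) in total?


Elements per line = floor(64 / 8) = 8
Bytes used per line = 8 * 8 = 64
Wasted per line = 64 - 64 = 0
Total wasted = 0 * 94 = 0

0


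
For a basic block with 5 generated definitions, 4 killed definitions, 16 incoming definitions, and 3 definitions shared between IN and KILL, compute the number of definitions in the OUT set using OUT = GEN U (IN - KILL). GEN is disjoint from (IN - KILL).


IN - KILL: 16 - 3 = 13 surviving definitions
OUT = GEN + surviving = 5 + 13 = 18

18


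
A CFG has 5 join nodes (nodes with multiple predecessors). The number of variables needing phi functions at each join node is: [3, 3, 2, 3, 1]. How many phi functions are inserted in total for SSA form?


Total phi functions = sum of phi functions at each join node
= 3 + 3 + 2 + 3 + 1 = 12

12


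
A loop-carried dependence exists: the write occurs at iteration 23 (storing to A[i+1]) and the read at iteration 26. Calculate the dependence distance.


Distance = read iteration - write iteration
= 26 - 23 = 3

3


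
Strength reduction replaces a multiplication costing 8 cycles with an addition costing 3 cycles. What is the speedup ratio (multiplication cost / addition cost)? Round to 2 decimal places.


Ratio = mult_cost / add_cost = 8 / 3 = 2.67

2.67


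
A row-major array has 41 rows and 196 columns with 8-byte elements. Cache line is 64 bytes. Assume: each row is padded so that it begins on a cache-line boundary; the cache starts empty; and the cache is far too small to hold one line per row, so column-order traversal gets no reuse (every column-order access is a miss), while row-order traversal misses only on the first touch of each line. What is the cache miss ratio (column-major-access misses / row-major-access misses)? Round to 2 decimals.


Each row occupies 196 * 8 = 1568 bytes and starts on a line boundary, so it spans ceil(1568 / 64) = 25 cache lines.
Row-major traversal misses (one per line touched): 41 * ceil(196 * 8 / 64) = 1025
Column-major traversal misses (no reuse, every access misses): 41 * 196 = 8036
Ratio = 8036 / 1025 = 7.84

7.84


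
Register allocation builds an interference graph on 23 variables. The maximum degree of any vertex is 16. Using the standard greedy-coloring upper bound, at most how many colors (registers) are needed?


Greedy coloring never needs more than (max_degree + 1) colors: when coloring a vertex, at most max_degree neighbors are already colored.
Upper bound = 16 + 1 = 17

17


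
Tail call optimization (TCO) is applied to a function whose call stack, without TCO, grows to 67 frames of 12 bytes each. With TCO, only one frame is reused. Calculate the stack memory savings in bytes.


Without TCO: 67 * 12 = 804 bytes
With TCO: reuse 1 frame = 12 bytes
Savings = 804 - 12 = 792

792


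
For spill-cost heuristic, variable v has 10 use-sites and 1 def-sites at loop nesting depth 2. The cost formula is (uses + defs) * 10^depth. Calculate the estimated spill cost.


uses + defs = 10 + 1 = 11
10^2 = 100
Spill cost = 11 * 100 = 1100

1100


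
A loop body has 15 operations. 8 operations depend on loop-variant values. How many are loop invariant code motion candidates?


Invariant candidates = total - loop-dependent
= 15 - 8 = 7

7


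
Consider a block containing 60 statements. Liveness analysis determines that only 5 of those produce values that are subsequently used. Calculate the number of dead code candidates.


Dead code = total statements - live definitions
= 60 - 5 = 55

55


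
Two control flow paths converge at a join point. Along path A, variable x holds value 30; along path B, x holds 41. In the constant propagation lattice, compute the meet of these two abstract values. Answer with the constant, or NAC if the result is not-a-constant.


Meet operation: if both paths give the same constant, result is that constant; if they differ, result is NAC (not-a-constant).
Path A: 30, Path B: 41 -> differ
Result: not-a-constant -> NAC

NAC


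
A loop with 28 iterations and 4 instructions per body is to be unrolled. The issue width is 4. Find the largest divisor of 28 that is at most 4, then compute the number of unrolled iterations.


Largest divisor of 28 <= 4 is 4
New iterations = 28 / 4 = 7

7


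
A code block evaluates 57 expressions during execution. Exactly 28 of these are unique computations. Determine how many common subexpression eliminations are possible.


CSE count = total expressions - unique expressions
= 57 - 28 = 29

29


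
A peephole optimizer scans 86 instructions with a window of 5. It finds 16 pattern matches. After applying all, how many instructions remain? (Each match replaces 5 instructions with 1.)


Each match removes 4 instructions.
Total removed = 16 * 4 = 64
Remaining = 86 - 64 = 22

22


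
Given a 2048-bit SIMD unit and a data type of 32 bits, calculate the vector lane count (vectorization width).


Width = SIMD bits / data type bits
= 2048 / 32 = 64

64


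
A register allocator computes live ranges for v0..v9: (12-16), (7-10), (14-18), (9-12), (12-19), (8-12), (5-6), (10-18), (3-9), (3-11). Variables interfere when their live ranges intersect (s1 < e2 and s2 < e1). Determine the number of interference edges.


Check all pairs for overlapping intervals.
Two intervals (s1,e1) and (s2,e2) overlap if s1 < e2 and s2 < e1.
v0 (12-16) vs v1..v9: overlaps v2, v4, v7 -> 3
v1 (7-10) vs v2..v9: overlaps v3, v5, v8, v9 -> 4
v2 (14-18) vs v3..v9: overlaps v4, v7 -> 2
v3 (9-12) vs v4..v9: overlaps v5, v7, v9 -> 3
v4 (12-19) vs v5..v9: overlaps v7 -> 1
v5 (8-12) vs v6..v9: overlaps v7, v8, v9 -> 3
v6 (5-6) vs v7..v9: overlaps v8, v9 -> 2
v7 (10-18) vs v8..v9: overlaps v9 -> 1
v8 (3-9) vs v9: overlaps v9 -> 1
Total overlapping pairs = 3 + 4 + 2 + 3 + 1 + 3 + 2 + 1 + 1 = 20

20


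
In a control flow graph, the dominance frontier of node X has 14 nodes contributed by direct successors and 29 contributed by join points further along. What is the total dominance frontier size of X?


DF(X) = direct successor contributions + join point contributions
= 14 + 29 = 43

43


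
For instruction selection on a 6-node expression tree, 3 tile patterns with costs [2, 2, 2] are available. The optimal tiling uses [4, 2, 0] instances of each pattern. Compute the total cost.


Total cost = sum(count_i * cost_i)
= 4*2 + 2*2 + 0*2
= 12

12


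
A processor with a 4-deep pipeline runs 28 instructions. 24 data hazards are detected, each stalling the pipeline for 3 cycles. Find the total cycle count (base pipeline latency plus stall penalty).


Base cycles = 4 + 28 - 1 = 31
Total stalls = 24 * 3 = 72
Total = 31 + 72 = 103

103


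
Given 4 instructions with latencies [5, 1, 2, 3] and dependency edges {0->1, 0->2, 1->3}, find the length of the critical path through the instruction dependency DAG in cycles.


Compute longest path through dependency graph: dist(Ik) = max over predecessors of dist + latency(Ik).
dist(I0) = latency 5 = 5
dist(I1) = dist(I0) + 1 = 5 + 1 = 6
dist(I2) = dist(I0) + 2 = 5 + 2 = 7
dist(I3) = dist(I1) + 3 = 6 + 3 = 9
Critical path = max dist = 9

9


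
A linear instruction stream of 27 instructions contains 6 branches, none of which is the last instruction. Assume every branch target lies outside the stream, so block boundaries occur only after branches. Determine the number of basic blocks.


With no in-sequence branch targets, the leaders are the first instruction plus the instruction after each branch.
Number of basic blocks = branches + 1
= 6 + 1 = 7

7


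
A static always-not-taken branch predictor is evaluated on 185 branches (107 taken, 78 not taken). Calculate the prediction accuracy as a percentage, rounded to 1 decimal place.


Predictor: always-not-taken
Correct predictions = 78
Accuracy = 78 / 185 * 100 = 42.2%

42.2


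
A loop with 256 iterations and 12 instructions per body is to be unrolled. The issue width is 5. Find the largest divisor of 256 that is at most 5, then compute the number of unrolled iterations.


Largest divisor of 256 <= 5 is 4
New iterations = 256 / 4 = 64

64


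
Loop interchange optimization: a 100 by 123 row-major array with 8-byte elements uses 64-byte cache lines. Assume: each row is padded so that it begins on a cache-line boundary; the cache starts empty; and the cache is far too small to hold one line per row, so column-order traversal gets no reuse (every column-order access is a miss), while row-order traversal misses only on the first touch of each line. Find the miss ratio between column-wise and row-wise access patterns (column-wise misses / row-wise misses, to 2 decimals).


Each row occupies 123 * 8 = 984 bytes and starts on a line boundary, so it spans ceil(984 / 64) = 16 cache lines.
Row-major traversal misses (one per line touched): 100 * ceil(123 * 8 / 64) = 1600
Column-major traversal misses (no reuse, every access misses): 100 * 123 = 12300
Ratio = 12300 / 1600 = 7.69

7.69


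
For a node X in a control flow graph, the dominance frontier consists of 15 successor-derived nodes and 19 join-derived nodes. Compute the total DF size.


DF(X) = direct successor contributions + join point contributions
= 15 + 19 = 34

34


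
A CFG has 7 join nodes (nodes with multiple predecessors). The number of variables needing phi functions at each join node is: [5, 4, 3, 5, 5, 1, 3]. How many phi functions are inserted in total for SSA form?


Total phi functions = sum of phi functions at each join node
= 5 + 4 + 3 + 5 + 5 + 1 + 3 = 26

26


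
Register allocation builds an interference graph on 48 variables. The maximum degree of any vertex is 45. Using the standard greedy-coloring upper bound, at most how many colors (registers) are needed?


Greedy coloring never needs more than (max_degree + 1) colors: when coloring a vertex, at most max_degree neighbors are already colored.
Upper bound = 45 + 1 = 46

46


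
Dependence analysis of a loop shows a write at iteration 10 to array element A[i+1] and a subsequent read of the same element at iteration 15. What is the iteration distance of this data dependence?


Distance = read iteration - write iteration
= 15 - 10 = 5

5


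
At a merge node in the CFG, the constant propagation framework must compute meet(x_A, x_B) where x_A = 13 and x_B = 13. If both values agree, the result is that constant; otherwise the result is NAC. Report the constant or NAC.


Meet operation: if both paths give the same constant, result is that constant; if they differ, result is NAC (not-a-constant).
Path A: 13, Path B: 13 -> equal
Result: constant -> 13

13


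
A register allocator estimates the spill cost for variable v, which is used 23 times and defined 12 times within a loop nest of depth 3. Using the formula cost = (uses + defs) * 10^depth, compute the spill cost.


uses + defs = 23 + 12 = 35
10^3 = 1000
Spill cost = 35 * 1000 = 35000

35000


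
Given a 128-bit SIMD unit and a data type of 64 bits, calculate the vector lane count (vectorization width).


Width = SIMD bits / data type bits
= 128 / 64 = 2

2


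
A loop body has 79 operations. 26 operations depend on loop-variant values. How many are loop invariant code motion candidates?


Invariant candidates = total - loop-dependent
= 79 - 26 = 53

53


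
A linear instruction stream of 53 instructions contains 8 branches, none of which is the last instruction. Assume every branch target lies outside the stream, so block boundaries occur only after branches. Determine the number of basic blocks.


With no in-sequence branch targets, the leaders are the first instruction plus the instruction after each branch.
Number of basic blocks = branches + 1
= 8 + 1 = 9

9


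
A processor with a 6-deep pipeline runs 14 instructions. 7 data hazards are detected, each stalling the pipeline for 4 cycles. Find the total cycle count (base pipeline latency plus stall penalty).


Base cycles = 6 + 14 - 1 = 19
Total stalls = 7 * 4 = 28
Total = 19 + 28 = 47

47


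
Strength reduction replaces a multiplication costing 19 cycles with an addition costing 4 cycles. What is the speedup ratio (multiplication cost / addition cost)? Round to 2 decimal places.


Ratio = mult_cost / add_cost = 19 / 4 = 4.75

4.75


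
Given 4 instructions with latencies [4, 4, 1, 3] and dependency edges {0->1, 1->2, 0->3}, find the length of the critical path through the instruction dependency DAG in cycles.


Compute longest path through dependency graph: dist(Ik) = max over predecessors of dist + latency(Ik).
dist(I0) = latency 4 = 4
dist(I1) = dist(I0) + 4 = 4 + 4 = 8
dist(I2) = dist(I1) + 1 = 8 + 1 = 9
dist(I3) = dist(I0) + 3 = 4 + 3 = 7
Critical path = max dist = 9

9


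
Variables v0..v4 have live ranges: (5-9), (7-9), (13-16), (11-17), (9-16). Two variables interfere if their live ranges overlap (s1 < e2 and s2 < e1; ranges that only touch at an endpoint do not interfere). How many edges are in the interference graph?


Check all pairs for overlapping intervals.
Two intervals (s1,e1) and (s2,e2) overlap if s1 < e2 and s2 < e1.
v0 (5-9) vs v1..v4: overlaps v1 -> 1
v1 (7-9) vs v2..v4: overlaps none -> 0
v2 (13-16) vs v3..v4: overlaps v3, v4 -> 2
v3 (11-17) vs v4: overlaps v4 -> 1
Total overlapping pairs = 1 + 0 + 2 + 1 = 4

4


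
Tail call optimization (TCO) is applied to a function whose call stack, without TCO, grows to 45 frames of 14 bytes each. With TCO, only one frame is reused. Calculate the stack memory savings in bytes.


Without TCO: 45 * 14 = 630 bytes
With TCO: reuse 1 frame = 14 bytes
Savings = 630 - 14 = 616

616


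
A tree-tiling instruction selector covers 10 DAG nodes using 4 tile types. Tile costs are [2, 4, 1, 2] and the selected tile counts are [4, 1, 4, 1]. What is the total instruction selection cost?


Total cost = sum(count_i * cost_i)
= 4*2 + 1*4 + 4*1 + 1*2
= 18

18


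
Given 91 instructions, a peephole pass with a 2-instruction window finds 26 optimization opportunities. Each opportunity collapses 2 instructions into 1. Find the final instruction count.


Each match removes 1 instructions.
Total removed = 26 * 1 = 26
Remaining = 91 - 26 = 65

65


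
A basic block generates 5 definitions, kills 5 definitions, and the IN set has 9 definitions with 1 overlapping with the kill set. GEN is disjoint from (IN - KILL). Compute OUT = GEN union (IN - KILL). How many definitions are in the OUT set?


IN - KILL: 9 - 1 = 8 surviving definitions
OUT = GEN + surviving = 5 + 8 = 13

13


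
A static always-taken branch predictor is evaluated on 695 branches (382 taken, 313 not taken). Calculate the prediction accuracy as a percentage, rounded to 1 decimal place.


Predictor: always-taken
Correct predictions = 382
Accuracy = 382 / 695 * 100 = 55.0%

55.0


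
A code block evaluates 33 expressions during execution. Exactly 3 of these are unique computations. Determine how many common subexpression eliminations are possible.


CSE count = total expressions - unique expressions
= 33 - 3 = 30

30


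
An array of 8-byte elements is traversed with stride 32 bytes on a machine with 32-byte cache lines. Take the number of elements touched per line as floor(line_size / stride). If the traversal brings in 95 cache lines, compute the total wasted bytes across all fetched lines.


Elements per line = floor(32 / 32) = 1
Bytes used per line = 1 * 8 = 8
Wasted per line = 32 - 8 = 24
Total wasted = 24 * 95 = 2280

2280


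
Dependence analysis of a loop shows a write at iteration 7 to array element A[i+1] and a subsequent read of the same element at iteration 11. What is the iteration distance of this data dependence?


Distance = read iteration - write iteration
= 11 - 7 = 4

4


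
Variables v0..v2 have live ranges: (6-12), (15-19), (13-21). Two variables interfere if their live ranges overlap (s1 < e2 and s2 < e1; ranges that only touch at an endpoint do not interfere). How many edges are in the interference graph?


Check all pairs for overlapping intervals.
Two intervals (s1,e1) and (s2,e2) overlap if s1 < e2 and s2 < e1.
v0 (6-12) vs v1..v2: overlaps none -> 0
v1 (15-19) vs v2: overlaps v2 -> 1
Total overlapping pairs = 0 + 1 = 1

1


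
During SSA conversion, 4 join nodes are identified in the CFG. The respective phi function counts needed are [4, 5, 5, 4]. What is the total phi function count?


Total phi functions = sum of phi functions at each join node
= 4 + 5 + 5 + 4 = 18

18


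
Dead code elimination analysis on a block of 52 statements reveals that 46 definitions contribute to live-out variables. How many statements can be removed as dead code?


Dead code = total statements - live definitions
= 52 - 46 = 6

6


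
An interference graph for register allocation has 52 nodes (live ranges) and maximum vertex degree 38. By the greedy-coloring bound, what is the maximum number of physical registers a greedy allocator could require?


Greedy coloring never needs more than (max_degree + 1) colors: when coloring a vertex, at most max_degree neighbors are already colored.
Upper bound = 38 + 1 = 39

39


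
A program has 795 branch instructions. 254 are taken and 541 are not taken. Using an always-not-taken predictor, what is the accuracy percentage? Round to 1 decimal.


Predictor: always-not-taken
Correct predictions = 541
Accuracy = 541 / 795 * 100 = 68.1%

68.1


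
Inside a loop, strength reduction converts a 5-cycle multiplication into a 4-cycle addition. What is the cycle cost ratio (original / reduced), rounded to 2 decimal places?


Ratio = mult_cost / add_cost = 5 / 4 = 1.25

1.25


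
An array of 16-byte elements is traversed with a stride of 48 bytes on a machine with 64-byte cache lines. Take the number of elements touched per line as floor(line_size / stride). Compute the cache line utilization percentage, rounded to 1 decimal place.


Elements per cache line = floor(64 / 48) = 1
Bytes used = 1 * 16 = 16
Utilization = 16 / 64 * 100 = 25.0%

25.0


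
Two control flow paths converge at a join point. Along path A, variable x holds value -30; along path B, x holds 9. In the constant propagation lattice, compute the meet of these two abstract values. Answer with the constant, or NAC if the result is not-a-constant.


Meet operation: if both paths give the same constant, result is that constant; if they differ, result is NAC (not-a-constant).
Path A: -30, Path B: 9 -> differ
Result: not-a-constant -> NAC

NAC


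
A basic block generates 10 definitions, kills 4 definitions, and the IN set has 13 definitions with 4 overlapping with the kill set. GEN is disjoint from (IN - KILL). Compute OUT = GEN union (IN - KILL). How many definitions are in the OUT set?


IN - KILL: 13 - 4 = 9 surviving definitions
OUT = GEN + surviving = 10 + 9 = 19

19


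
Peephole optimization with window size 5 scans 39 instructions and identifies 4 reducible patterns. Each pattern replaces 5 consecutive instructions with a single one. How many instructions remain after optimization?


Each match removes 4 instructions.
Total removed = 4 * 4 = 16
Remaining = 39 - 16 = 23

23


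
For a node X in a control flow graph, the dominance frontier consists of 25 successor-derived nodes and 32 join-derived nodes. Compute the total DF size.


DF(X) = direct successor contributions + join point contributions
= 25 + 32 = 57

57


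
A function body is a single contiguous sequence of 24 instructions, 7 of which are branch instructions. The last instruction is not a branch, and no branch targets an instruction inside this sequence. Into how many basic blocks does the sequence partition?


With no in-sequence branch targets, the leaders are the first instruction plus the instruction after each branch.
Number of basic blocks = branches + 1
= 7 + 1 = 8

8


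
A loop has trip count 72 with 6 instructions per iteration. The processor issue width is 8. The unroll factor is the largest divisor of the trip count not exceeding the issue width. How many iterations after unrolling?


Largest divisor of 72 <= 8 is 8
New iterations = 72 / 8 = 9

9
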